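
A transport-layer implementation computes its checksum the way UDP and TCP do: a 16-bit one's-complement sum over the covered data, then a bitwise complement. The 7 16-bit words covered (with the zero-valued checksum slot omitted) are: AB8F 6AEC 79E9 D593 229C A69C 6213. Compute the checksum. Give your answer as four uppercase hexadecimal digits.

One's-complement addition (fold any carry out of bit 15 back into bit 0):
  0xAB8F + 0x6AEC = 0x1167B → wrap carry → 0x167C
  0x167C + 0x79E9 = 0x09065
  0x9065 + 0xD593 = 0x165F8 → wrap carry → 0x65F9
  0x65F9 + 0x229C = 0x08895
  0x8895 + 0xA69C = 0x12F31 → wrap carry → 0x2F32
  0x2F32 + 0x6213 = 0x09145
One's-complement sum = 0x9145.
Checksum = ~0x9145 & 0xFFFF = 0x6EBA.

6EBA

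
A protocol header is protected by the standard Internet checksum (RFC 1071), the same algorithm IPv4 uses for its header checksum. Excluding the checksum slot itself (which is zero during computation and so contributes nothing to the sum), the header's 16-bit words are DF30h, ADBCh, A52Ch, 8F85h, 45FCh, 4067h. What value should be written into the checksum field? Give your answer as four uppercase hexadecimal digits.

B7FC

One's-complement addition (fold any carry out of bit 15 back into bit 0):
  0xDF30 + 0xADBC = 0x18CEC → wrap carry → 0x8CED
  0x8CED + 0xA52C = 0x13219 → wrap carry → 0x321A
  0x321A + 0x8F85 = 0x0C19F
  0xC19F + 0x45FC = 0x1079B → wrap carry → 0x079C
  0x079C + 0x4067 = 0x04803
One's-complement sum = 0x4803.
Checksum = ~0x4803 & 0xFFFF = 0xB7FC.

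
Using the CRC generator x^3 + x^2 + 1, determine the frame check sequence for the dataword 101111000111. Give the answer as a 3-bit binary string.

Append 3 zeros: 101111000111000. Divide by 1101 (XOR where the leading bit is 1):
  pos 0: 1011 XOR 1101 = 0110
  pos 1: 1101 XOR 1101 = 0000
  pos 5: 1000 XOR 1101 = 0101
  pos 6: 1011 XOR 1101 = 0110
  pos 7: 1101 XOR 1101 = 0000
  pos 11: 1000 XOR 1101 = 0101
Remainder (last 3 bits) = 101. This is the CRC / FCS.

101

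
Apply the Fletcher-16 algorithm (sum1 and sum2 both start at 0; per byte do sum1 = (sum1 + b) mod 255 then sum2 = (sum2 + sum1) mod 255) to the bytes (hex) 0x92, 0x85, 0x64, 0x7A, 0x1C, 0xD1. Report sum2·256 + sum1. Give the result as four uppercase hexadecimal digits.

16E4

Running sums (mod 255):
  after byte 0 (0x92): sum1=146, sum2=146
  after byte 1 (0x85): sum1=24, sum2=170
  after byte 2 (0x64): sum1=124, sum2=39
  after byte 3 (0x7A): sum1=246, sum2=30
  after byte 4 (0x1C): sum1=19, sum2=49
  after byte 5 (0xD1): sum1=228, sum2=22
Checksum = sum2·256 + sum1 = 22·256 + 228 = 5860 = 0x16E4.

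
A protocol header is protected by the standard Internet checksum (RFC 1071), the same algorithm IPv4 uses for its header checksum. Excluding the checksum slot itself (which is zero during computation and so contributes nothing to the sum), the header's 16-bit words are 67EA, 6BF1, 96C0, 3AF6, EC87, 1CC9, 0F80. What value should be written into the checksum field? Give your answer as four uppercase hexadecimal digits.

419C

One's-complement addition (fold any carry out of bit 15 back into bit 0):
  0x67EA + 0x6BF1 = 0x0D3DB
  0xD3DB + 0x96C0 = 0x16A9B → wrap carry → 0x6A9C
  0x6A9C + 0x3AF6 = 0x0A592
  0xA592 + 0xEC87 = 0x19219 → wrap carry → 0x921A
  0x921A + 0x1CC9 = 0x0AEE3
  0xAEE3 + 0x0F80 = 0x0BE63
One's-complement sum = 0xBE63.
Checksum = ~0xBE63 & 0xFFFF = 0x419C.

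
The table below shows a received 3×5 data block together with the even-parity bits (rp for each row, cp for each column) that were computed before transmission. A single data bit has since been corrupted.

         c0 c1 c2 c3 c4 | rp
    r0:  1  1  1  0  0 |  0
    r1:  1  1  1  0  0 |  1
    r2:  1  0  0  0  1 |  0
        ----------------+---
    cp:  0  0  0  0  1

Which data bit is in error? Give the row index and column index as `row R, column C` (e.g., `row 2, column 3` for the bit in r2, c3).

Recompute each row's even parity and compare to rp:
  r0: data parity 1, sent rp 0 → mismatch
  r1: data parity 1, sent rp 1 → ok
  r2: data parity 0, sent rp 0 → ok
Recompute each column's even parity and compare to cp:
  c0: data parity 1, sent cp 0 → mismatch
  c1: data parity 0, sent cp 0 → ok
  c2: data parity 0, sent cp 0 → ok
  c3: data parity 0, sent cp 0 → ok
  c4: data parity 1, sent cp 1 → ok
Exactly one row (r0) and one column (c0) fail → the flipped bit is at their intersection.

row 0, column 0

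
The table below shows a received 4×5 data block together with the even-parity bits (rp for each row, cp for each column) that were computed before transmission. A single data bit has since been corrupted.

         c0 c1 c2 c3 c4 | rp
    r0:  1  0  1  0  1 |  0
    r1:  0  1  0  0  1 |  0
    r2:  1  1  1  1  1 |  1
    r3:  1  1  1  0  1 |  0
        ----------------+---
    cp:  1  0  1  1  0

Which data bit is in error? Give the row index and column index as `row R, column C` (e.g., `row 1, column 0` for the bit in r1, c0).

Recompute each row's even parity and compare to rp:
  r0: data parity 1, sent rp 0 → mismatch
  r1: data parity 0, sent rp 0 → ok
  r2: data parity 1, sent rp 1 → ok
  r3: data parity 0, sent rp 0 → ok
Recompute each column's even parity and compare to cp:
  c0: data parity 1, sent cp 1 → ok
  c1: data parity 1, sent cp 0 → mismatch
  c2: data parity 1, sent cp 1 → ok
  c3: data parity 1, sent cp 1 → ok
  c4: data parity 0, sent cp 0 → ok
Exactly one row (r0) and one column (c1) fail → the flipped bit is at their intersection.

row 0, column 1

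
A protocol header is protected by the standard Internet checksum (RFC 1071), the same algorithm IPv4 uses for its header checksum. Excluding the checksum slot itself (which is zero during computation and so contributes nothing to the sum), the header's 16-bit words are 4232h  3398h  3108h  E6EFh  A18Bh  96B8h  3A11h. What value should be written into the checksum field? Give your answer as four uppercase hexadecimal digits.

One's-complement addition (fold any carry out of bit 15 back into bit 0):
  0x4232 + 0x3398 = 0x075CA
  0x75CA + 0x3108 = 0x0A6D2
  0xA6D2 + 0xE6EF = 0x18DC1 → wrap carry → 0x8DC2
  0x8DC2 + 0xA18B = 0x12F4D → wrap carry → 0x2F4E
  0x2F4E + 0x96B8 = 0x0C606
  0xC606 + 0x3A11 = 0x10017 → wrap carry → 0x0018
One's-complement sum = 0x0018.
Checksum = ~0x0018 & 0xFFFF = 0xFFE7.

FFE7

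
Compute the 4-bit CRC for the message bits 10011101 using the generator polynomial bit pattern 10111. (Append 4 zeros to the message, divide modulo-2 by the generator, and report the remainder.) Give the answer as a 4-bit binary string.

Append 4 zeros: 100111010000. Divide by 10111 (XOR where the leading bit is 1):
  pos 0: 10011 XOR 10111 = 00100
  pos 2: 10010 XOR 10111 = 00101
  pos 4: 10110 XOR 10111 = 00001
Remainder (last 4 bits) = 1000. This is the CRC / FCS.

1000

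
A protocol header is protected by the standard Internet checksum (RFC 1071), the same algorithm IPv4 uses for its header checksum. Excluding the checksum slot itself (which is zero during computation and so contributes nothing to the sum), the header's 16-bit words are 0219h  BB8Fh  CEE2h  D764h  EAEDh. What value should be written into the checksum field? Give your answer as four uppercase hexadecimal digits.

B121

One's-complement addition (fold any carry out of bit 15 back into bit 0):
  0x0219 + 0xBB8F = 0x0BDA8
  0xBDA8 + 0xCEE2 = 0x18C8A → wrap carry → 0x8C8B
  0x8C8B + 0xD764 = 0x163EF → wrap carry → 0x63F0
  0x63F0 + 0xEAED = 0x14EDD → wrap carry → 0x4EDE
One's-complement sum = 0x4EDE.
Checksum = ~0x4EDE & 0xFFFF = 0xB121.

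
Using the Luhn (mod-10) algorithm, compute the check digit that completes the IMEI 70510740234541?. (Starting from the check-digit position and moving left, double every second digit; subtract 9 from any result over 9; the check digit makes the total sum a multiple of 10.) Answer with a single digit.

Partial digits right→left: 1 4 5 4 3 2 0 4 7 0 1 5 0 7
Double every second digit counting from the check-digit position (so the 1st, 3rd, 5th, ... of the partial from the right).
  doubled (with −9 where >9): 2 1 6 0 5 2 0 → sum 16
  kept as-is: 4 4 2 4 0 5 7 → sum 26
Total = 16 + 26 = 42.
Check digit = (10 − (42 mod 10)) mod 10 = 8.

8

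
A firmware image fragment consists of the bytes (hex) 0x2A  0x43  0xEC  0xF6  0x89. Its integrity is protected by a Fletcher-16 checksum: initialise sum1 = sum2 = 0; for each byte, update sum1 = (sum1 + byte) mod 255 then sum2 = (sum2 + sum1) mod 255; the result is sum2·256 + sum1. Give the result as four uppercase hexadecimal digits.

Running sums (mod 255):
  after byte 0 (0x2A): sum1=42, sum2=42
  after byte 1 (0x43): sum1=109, sum2=151
  after byte 2 (0xEC): sum1=90, sum2=241
  after byte 3 (0xF6): sum1=81, sum2=67
  after byte 4 (0x89): sum1=218, sum2=30
Checksum = sum2·256 + sum1 = 30·256 + 218 = 7898 = 0x1EDA.

1EDA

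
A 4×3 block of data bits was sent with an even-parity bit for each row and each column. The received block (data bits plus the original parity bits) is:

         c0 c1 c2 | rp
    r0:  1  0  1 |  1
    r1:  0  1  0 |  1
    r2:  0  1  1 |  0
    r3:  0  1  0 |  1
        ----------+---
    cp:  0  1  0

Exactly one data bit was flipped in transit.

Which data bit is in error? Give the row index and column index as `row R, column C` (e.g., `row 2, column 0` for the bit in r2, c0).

Recompute each row's even parity and compare to rp:
  r0: data parity 0, sent rp 1 → mismatch
  r1: data parity 1, sent rp 1 → ok
  r2: data parity 0, sent rp 0 → ok
  r3: data parity 1, sent rp 1 → ok
Recompute each column's even parity and compare to cp:
  c0: data parity 1, sent cp 0 → mismatch
  c1: data parity 1, sent cp 1 → ok
  c2: data parity 0, sent cp 0 → ok
Exactly one row (r0) and one column (c0) fail → the flipped bit is at their intersection.

row 0, column 0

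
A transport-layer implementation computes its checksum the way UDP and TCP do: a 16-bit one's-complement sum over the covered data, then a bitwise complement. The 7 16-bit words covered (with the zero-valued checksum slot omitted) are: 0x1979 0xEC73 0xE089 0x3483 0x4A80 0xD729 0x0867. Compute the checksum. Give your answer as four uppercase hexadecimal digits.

BAF4

One's-complement addition (fold any carry out of bit 15 back into bit 0):
  0x1979 + 0xEC73 = 0x105EC → wrap carry → 0x05ED
  0x05ED + 0xE089 = 0x0E676
  0xE676 + 0x3483 = 0x11AF9 → wrap carry → 0x1AFA
  0x1AFA + 0x4A80 = 0x0657A
  0x657A + 0xD729 = 0x13CA3 → wrap carry → 0x3CA4
  0x3CA4 + 0x0867 = 0x0450B
One's-complement sum = 0x450B.
Checksum = ~0x450B & 0xFFFF = 0xBAF4.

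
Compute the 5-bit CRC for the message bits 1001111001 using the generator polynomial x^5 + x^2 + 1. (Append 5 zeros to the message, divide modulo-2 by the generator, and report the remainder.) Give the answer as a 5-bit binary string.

11001

Append 5 zeros: 100111100100000. Divide by 100101 (XOR where the leading bit is 1):
  pos 0: 100111 XOR 100101 = 000010
  pos 4: 101001 XOR 100101 = 001100
  pos 6: 110000 XOR 100101 = 010101
  pos 7: 101010 XOR 100101 = 001111
  pos 9: 111100 XOR 100101 = 011001
Remainder (last 5 bits) = 11001. This is the CRC / FCS.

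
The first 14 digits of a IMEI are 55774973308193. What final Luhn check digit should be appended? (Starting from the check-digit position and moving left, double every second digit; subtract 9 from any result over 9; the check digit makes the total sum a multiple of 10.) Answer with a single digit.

8

Partial digits right→left: 3 9 1 8 0 3 3 7 9 4 7 7 5 5
Double every second digit counting from the check-digit position (so the 1st, 3rd, 5th, ... of the partial from the right).
  doubled (with −9 where >9): 6 2 0 6 9 5 1 → sum 29
  kept as-is: 9 8 3 7 4 7 5 → sum 43
Total = 29 + 43 = 72.
Check digit = (10 − (72 mod 10)) mod 10 = 8.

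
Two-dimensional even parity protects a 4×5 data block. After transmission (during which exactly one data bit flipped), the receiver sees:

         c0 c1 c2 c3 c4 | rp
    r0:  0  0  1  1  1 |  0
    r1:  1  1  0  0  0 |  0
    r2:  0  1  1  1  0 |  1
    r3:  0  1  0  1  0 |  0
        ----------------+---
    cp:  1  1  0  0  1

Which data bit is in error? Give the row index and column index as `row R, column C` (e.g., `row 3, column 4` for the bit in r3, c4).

row 0, column 3

Recompute each row's even parity and compare to rp:
  r0: data parity 1, sent rp 0 → mismatch
  r1: data parity 0, sent rp 0 → ok
  r2: data parity 1, sent rp 1 → ok
  r3: data parity 0, sent rp 0 → ok
Recompute each column's even parity and compare to cp:
  c0: data parity 1, sent cp 1 → ok
  c1: data parity 1, sent cp 1 → ok
  c2: data parity 0, sent cp 0 → ok
  c3: data parity 1, sent cp 0 → mismatch
  c4: data parity 1, sent cp 1 → ok
Exactly one row (r0) and one column (c3) fail → the flipped bit is at their intersection.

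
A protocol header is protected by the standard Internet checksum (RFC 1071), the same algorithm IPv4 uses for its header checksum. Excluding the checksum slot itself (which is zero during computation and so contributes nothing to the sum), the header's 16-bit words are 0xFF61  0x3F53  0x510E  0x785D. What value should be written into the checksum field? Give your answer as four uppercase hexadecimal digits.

F7DE

One's-complement addition (fold any carry out of bit 15 back into bit 0):
  0xFF61 + 0x3F53 = 0x13EB4 → wrap carry → 0x3EB5
  0x3EB5 + 0x510E = 0x08FC3
  0x8FC3 + 0x785D = 0x10820 → wrap carry → 0x0821
One's-complement sum = 0x0821.
Checksum = ~0x0821 & 0xFFFF = 0xF7DE.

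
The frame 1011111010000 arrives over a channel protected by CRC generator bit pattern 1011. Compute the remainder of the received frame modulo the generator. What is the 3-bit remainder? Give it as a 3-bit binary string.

Modulo-2 division of 1011111010000 by 1011:
  pos 0: 1011 XOR 1011 = 0000
  pos 4: 1110 XOR 1011 = 0101
  pos 5: 1011 XOR 1011 = 0000
Remainder = 000 (zero — the frame passes the CRC check).

000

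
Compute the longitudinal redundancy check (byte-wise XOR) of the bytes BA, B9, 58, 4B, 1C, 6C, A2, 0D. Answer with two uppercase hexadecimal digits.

CF

XOR the bytes together:
  start with 0xBA
  0xBA ⊕ 0xB9 = 0x03
  0x03 ⊕ 0x58 = 0x5B
  0x5B ⊕ 0x4B = 0x10
  0x10 ⊕ 0x1C = 0x0C
  0x0C ⊕ 0x6C = 0x60
  0x60 ⊕ 0xA2 = 0xC2
  0xC2 ⊕ 0x0D = 0xCF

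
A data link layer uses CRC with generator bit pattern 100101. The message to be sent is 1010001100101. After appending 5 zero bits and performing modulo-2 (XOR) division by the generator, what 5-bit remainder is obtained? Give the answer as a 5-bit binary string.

Append 5 zeros: 101000110010100000. Divide by 100101 (XOR where the leading bit is 1):
  pos 0: 101000 XOR 100101 = 001101
  pos 2: 110111 XOR 100101 = 010010
  pos 3: 100100 XOR 100101 = 000001
  pos 8: 101010 XOR 100101 = 001111
  pos 10: 111100 XOR 100101 = 011001
  pos 11: 110010 XOR 100101 = 010111
  pos 12: 101110 XOR 100101 = 001011
Remainder (last 5 bits) = 01011. This is the CRC / FCS.

01011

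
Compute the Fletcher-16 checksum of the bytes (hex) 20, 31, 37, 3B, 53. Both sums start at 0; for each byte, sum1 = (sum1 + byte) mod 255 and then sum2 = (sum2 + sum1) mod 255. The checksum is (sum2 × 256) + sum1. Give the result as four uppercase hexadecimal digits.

D417

Running sums (mod 255):
  after byte 0 (20): sum1=32, sum2=32
  after byte 1 (31): sum1=81, sum2=113
  after byte 2 (37): sum1=136, sum2=249
  after byte 3 (3B): sum1=195, sum2=189
  after byte 4 (53): sum1=23, sum2=212
Checksum = sum2·256 + sum1 = 212·256 + 23 = 54295 = 0xD417.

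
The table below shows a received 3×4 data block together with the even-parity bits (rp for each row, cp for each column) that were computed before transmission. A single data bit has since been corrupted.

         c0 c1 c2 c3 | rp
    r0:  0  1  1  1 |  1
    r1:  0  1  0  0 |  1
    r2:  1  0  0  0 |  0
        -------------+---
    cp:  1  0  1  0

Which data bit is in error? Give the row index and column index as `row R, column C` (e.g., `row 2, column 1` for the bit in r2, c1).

row 2, column 3

Recompute each row's even parity and compare to rp:
  r0: data parity 1, sent rp 1 → ok
  r1: data parity 1, sent rp 1 → ok
  r2: data parity 1, sent rp 0 → mismatch
Recompute each column's even parity and compare to cp:
  c0: data parity 1, sent cp 1 → ok
  c1: data parity 0, sent cp 0 → ok
  c2: data parity 1, sent cp 1 → ok
  c3: data parity 1, sent cp 0 → mismatch
Exactly one row (r2) and one column (c3) fail → the flipped bit is at their intersection.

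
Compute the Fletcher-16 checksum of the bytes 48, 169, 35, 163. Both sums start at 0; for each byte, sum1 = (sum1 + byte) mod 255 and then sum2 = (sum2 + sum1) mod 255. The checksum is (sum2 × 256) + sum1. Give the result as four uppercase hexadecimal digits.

Running sums (mod 255):
  after byte 0 (48): sum1=48, sum2=48
  after byte 1 (169): sum1=217, sum2=10
  after byte 2 (35): sum1=252, sum2=7
  after byte 3 (163): sum1=160, sum2=167
Checksum = sum2·256 + sum1 = 167·256 + 160 = 42912 = 0xA7A0.

A7A0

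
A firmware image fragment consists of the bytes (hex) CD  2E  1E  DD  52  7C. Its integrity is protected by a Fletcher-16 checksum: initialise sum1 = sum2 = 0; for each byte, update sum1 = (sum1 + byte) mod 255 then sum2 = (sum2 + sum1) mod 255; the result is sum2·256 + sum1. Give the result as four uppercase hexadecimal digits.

ECC6

Running sums (mod 255):
  after byte 0 (CD): sum1=205, sum2=205
  after byte 1 (2E): sum1=251, sum2=201
  after byte 2 (1E): sum1=26, sum2=227
  after byte 3 (DD): sum1=247, sum2=219
  after byte 4 (52): sum1=74, sum2=38
  after byte 5 (7C): sum1=198, sum2=236
Checksum = sum2·256 + sum1 = 236·256 + 198 = 60614 = 0xECC6.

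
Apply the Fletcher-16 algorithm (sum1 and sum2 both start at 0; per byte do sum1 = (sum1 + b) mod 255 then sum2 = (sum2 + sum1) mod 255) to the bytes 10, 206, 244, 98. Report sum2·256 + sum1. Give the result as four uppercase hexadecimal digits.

Running sums (mod 255):
  after byte 0 (10): sum1=10, sum2=10
  after byte 1 (206): sum1=216, sum2=226
  after byte 2 (244): sum1=205, sum2=176
  after byte 3 (98): sum1=48, sum2=224
Checksum = sum2·256 + sum1 = 224·256 + 48 = 57392 = 0xE030.

E030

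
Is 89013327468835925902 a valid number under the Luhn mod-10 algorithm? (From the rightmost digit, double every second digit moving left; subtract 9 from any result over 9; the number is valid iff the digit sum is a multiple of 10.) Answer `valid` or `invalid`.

From the right, keep odd positions and double even positions (subtract 9 from any doubled value over 9):
  doubled (positions 2,4,...): 0 1 9 6 7 8 4 6 0 7 → sum 48
  kept (positions 1,3,...): 2 9 2 5 8 6 7 3 1 9 → sum 52
Total = 100.
100 mod 10 = 0, so the number is valid.

valid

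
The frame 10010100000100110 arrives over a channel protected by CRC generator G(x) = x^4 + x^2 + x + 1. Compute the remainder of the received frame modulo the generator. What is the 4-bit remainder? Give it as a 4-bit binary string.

0000

Modulo-2 division of 10010100000100110 by 10111:
  pos 0: 10010 XOR 10111 = 00101
  pos 2: 10110 XOR 10111 = 00001
  pos 6: 10000 XOR 10111 = 00111
  pos 8: 11110 XOR 10111 = 01001
  pos 9: 10010 XOR 10111 = 00101
  pos 11: 10111 XOR 10111 = 00000
Remainder = 0000 (zero — the frame passes the CRC check).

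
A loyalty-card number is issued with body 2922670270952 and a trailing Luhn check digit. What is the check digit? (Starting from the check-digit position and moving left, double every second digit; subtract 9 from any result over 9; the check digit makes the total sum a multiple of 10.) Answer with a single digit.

6

Partial digits right→left: 2 5 9 0 7 2 0 7 6 2 2 9 2
Double every second digit counting from the check-digit position (so the 1st, 3rd, 5th, ... of the partial from the right).
  doubled (with −9 where >9): 4 9 5 0 3 4 4 → sum 29
  kept as-is: 5 0 2 7 2 9 → sum 25
Total = 29 + 25 = 54.
Check digit = (10 − (54 mod 10)) mod 10 = 6.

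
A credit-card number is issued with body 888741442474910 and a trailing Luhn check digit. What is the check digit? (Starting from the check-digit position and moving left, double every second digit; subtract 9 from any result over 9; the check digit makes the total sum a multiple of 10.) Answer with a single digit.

3

Partial digits right→left: 0 1 9 4 7 4 2 4 4 1 4 7 8 8 8
Double every second digit counting from the check-digit position (so the 1st, 3rd, 5th, ... of the partial from the right).
  doubled (with −9 where >9): 0 9 5 4 8 8 7 7 → sum 48
  kept as-is: 1 4 4 4 1 7 8 → sum 29
Total = 48 + 29 = 77.
Check digit = (10 − (77 mod 10)) mod 10 = 3.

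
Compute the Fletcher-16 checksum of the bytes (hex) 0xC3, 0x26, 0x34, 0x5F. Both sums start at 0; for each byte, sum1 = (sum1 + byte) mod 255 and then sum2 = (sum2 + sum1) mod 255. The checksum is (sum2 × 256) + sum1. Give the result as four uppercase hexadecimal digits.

Running sums (mod 255):
  after byte 0 (0xC3): sum1=195, sum2=195
  after byte 1 (0x26): sum1=233, sum2=173
  after byte 2 (0x34): sum1=30, sum2=203
  after byte 3 (0x5F): sum1=125, sum2=73
Checksum = sum2·256 + sum1 = 73·256 + 125 = 18813 = 0x497D.

497D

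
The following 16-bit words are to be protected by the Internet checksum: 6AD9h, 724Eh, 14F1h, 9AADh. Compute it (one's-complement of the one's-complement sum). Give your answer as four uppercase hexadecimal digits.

7339

One's-complement addition (fold any carry out of bit 15 back into bit 0):
  0x6AD9 + 0x724E = 0x0DD27
  0xDD27 + 0x14F1 = 0x0F218
  0xF218 + 0x9AAD = 0x18CC5 → wrap carry → 0x8CC6
One's-complement sum = 0x8CC6.
Checksum = ~0x8CC6 & 0xFFFF = 0x7339.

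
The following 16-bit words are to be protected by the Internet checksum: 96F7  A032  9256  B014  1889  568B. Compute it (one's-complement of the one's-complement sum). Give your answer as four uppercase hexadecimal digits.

One's-complement addition (fold any carry out of bit 15 back into bit 0):
  0x96F7 + 0xA032 = 0x13729 → wrap carry → 0x372A
  0x372A + 0x9256 = 0x0C980
  0xC980 + 0xB014 = 0x17994 → wrap carry → 0x7995
  0x7995 + 0x1889 = 0x0921E
  0x921E + 0x568B = 0x0E8A9
One's-complement sum = 0xE8A9.
Checksum = ~0xE8A9 & 0xFFFF = 0x1756.

1756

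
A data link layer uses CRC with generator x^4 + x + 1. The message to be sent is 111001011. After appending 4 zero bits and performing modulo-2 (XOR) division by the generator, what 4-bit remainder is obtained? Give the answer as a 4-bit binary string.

1000

Append 4 zeros: 1110010110000. Divide by 10011 (XOR where the leading bit is 1):
  pos 0: 11100 XOR 10011 = 01111
  pos 1: 11111 XOR 10011 = 01100
  pos 2: 11000 XOR 10011 = 01011
  pos 3: 10111 XOR 10011 = 00100
  pos 5: 10010 XOR 10011 = 00001
Remainder (last 4 bits) = 1000. This is the CRC / FCS.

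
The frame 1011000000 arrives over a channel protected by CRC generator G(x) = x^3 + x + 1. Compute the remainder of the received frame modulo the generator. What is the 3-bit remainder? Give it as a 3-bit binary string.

000

Modulo-2 division of 1011000000 by 1011:
  pos 0: 1011 XOR 1011 = 0000
Remainder = 000 (zero — the frame passes the CRC check).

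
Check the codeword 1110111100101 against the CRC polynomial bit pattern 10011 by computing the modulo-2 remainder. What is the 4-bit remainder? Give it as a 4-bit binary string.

Modulo-2 division of 1110111100101 by 10011:
  pos 0: 11101 XOR 10011 = 01110
  pos 1: 11101 XOR 10011 = 01110
  pos 2: 11101 XOR 10011 = 01110
  pos 3: 11101 XOR 10011 = 01110
  pos 4: 11100 XOR 10011 = 01111
  pos 5: 11110 XOR 10011 = 01101
  pos 6: 11011 XOR 10011 = 01000
  pos 7: 10000 XOR 10011 = 00011
Remainder = 0111 (nonzero — an error is detected).

0111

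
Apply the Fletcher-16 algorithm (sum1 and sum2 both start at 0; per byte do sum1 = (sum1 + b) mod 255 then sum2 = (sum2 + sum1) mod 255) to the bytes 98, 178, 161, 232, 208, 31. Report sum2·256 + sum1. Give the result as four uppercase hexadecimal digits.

CD8F

Running sums (mod 255):
  after byte 0 (98): sum1=98, sum2=98
  after byte 1 (178): sum1=21, sum2=119
  after byte 2 (161): sum1=182, sum2=46
  after byte 3 (232): sum1=159, sum2=205
  after byte 4 (208): sum1=112, sum2=62
  after byte 5 (31): sum1=143, sum2=205
Checksum = sum2·256 + sum1 = 205·256 + 143 = 52623 = 0xCD8F.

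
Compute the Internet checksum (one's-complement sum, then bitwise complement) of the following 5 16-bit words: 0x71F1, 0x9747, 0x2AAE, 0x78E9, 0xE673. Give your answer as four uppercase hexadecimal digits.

6CBB

One's-complement addition (fold any carry out of bit 15 back into bit 0):
  0x71F1 + 0x9747 = 0x10938 → wrap carry → 0x0939
  0x0939 + 0x2AAE = 0x033E7
  0x33E7 + 0x78E9 = 0x0ACD0
  0xACD0 + 0xE673 = 0x19343 → wrap carry → 0x9344
One's-complement sum = 0x9344.
Checksum = ~0x9344 & 0xFFFF = 0x6CBB.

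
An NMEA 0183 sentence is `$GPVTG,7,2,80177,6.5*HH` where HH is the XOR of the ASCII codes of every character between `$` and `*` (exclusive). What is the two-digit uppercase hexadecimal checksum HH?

43

XOR the ASCII codes of the payload characters:
  'G' = 0x47 → acc = 0x47
  'P' = 0x50 → acc = 0x17
  'V' = 0x56 → acc = 0x41
  'T' = 0x54 → acc = 0x15
  'G' = 0x47 → acc = 0x52
  ',' = 0x2C → acc = 0x7E
  '7' = 0x37 → acc = 0x49
  ',' = 0x2C → acc = 0x65
  '2' = 0x32 → acc = 0x57
  ',' = 0x2C → acc = 0x7B
  '8' = 0x38 → acc = 0x43
  '0' = 0x30 → acc = 0x73
  '1' = 0x31 → acc = 0x42
  '7' = 0x37 → acc = 0x75
  '7' = 0x37 → acc = 0x42
  ',' = 0x2C → acc = 0x6E
  '6' = 0x36 → acc = 0x58
  '.' = 0x2E → acc = 0x76
  '5' = 0x35 → acc = 0x43
Checksum = 0x43.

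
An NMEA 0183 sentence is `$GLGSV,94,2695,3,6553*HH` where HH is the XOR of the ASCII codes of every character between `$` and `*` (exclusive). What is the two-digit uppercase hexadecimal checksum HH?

XOR the ASCII codes of the payload characters:
  'G' = 0x47 → acc = 0x47
  'L' = 0x4C → acc = 0x0B
  'G' = 0x47 → acc = 0x4C
  'S' = 0x53 → acc = 0x1F
  'V' = 0x56 → acc = 0x49
  ',' = 0x2C → acc = 0x65
  '9' = 0x39 → acc = 0x5C
  '4' = 0x34 → acc = 0x68
  ',' = 0x2C → acc = 0x44
  '2' = 0x32 → acc = 0x76
  '6' = 0x36 → acc = 0x40
  '9' = 0x39 → acc = 0x79
  '5' = 0x35 → acc = 0x4C
  ',' = 0x2C → acc = 0x60
  '3' = 0x33 → acc = 0x53
  ',' = 0x2C → acc = 0x7F
  '6' = 0x36 → acc = 0x49
  '5' = 0x35 → acc = 0x7C
  '5' = 0x35 → acc = 0x49
  '3' = 0x33 → acc = 0x7A
Checksum = 0x7A.

7A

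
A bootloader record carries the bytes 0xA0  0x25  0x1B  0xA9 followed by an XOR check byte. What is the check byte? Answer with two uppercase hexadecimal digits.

XOR the bytes together:
  start with 0xA0
  0xA0 ⊕ 0x25 = 0x85
  0x85 ⊕ 0x1B = 0x9E
  0x9E ⊕ 0xA9 = 0x37

37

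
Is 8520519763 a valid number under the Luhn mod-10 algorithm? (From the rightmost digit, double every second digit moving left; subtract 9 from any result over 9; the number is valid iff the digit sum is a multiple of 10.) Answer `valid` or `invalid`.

From the right, keep odd positions and double even positions (subtract 9 from any doubled value over 9):
  doubled (positions 2,4,...): 3 9 1 4 7 → sum 24
  kept (positions 1,3,...): 3 7 1 0 5 → sum 16
Total = 40.
40 mod 10 = 0, so the number is valid.

valid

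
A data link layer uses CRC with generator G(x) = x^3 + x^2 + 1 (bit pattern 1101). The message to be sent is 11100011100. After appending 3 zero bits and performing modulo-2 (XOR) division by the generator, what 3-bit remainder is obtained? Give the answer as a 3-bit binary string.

110

Append 3 zeros: 11100011100000. Divide by 1101 (XOR where the leading bit is 1):
  pos 0: 1110 XOR 1101 = 0011
  pos 2: 1100 XOR 1101 = 0001
  pos 5: 1111 XOR 1101 = 0010
  pos 7: 1000 XOR 1101 = 0101
  pos 8: 1010 XOR 1101 = 0111
  pos 9: 1110 XOR 1101 = 0011
Remainder (last 3 bits) = 110. This is the CRC / FCS.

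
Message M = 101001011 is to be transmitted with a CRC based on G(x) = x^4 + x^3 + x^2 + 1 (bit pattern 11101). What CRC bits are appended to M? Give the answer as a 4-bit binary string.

Append 4 zeros: 1010010110000. Divide by 11101 (XOR where the leading bit is 1):
  pos 0: 10100 XOR 11101 = 01001
  pos 1: 10011 XOR 11101 = 01110
  pos 2: 11100 XOR 11101 = 00001
  pos 6: 11100 XOR 11101 = 00001
Remainder (last 4 bits) = 0100. This is the CRC / FCS.

0100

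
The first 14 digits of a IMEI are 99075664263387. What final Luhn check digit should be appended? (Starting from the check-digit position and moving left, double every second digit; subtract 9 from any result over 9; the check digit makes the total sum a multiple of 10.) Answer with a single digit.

8

Partial digits right→left: 7 8 3 3 6 2 4 6 6 5 7 0 9 9
Double every second digit counting from the check-digit position (so the 1st, 3rd, 5th, ... of the partial from the right).
  doubled (with −9 where >9): 5 6 3 8 3 5 9 → sum 39
  kept as-is: 8 3 2 6 5 0 9 → sum 33
Total = 39 + 33 = 72.
Check digit = (10 − (72 mod 10)) mod 10 = 8.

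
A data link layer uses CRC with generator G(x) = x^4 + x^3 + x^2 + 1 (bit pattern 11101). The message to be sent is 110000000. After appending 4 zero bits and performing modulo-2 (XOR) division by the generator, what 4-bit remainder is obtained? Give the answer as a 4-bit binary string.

Append 4 zeros: 1100000000000. Divide by 11101 (XOR where the leading bit is 1):
  pos 0: 11000 XOR 11101 = 00101
  pos 2: 10100 XOR 11101 = 01001
  pos 3: 10010 XOR 11101 = 01111
  pos 4: 11110 XOR 11101 = 00011
  pos 7: 11000 XOR 11101 = 00101
Remainder (last 4 bits) = 1010. This is the CRC / FCS.

1010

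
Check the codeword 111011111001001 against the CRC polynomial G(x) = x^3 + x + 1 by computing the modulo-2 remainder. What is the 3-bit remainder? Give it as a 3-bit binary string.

Modulo-2 division of 111011111001001 by 1011:
  pos 0: 1110 XOR 1011 = 0101
  pos 1: 1011 XOR 1011 = 0000
  pos 5: 1111 XOR 1011 = 0100
  pos 6: 1000 XOR 1011 = 0011
  pos 8: 1101 XOR 1011 = 0110
  pos 9: 1100 XOR 1011 = 0111
  pos 10: 1110 XOR 1011 = 0101
  pos 11: 1011 XOR 1011 = 0000
Remainder = 000 (zero — the frame passes the CRC check).

000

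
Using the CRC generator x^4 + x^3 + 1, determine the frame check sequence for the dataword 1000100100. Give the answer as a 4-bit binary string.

1100

Append 4 zeros: 10001001000000. Divide by 11001 (XOR where the leading bit is 1):
  pos 0: 10001 XOR 11001 = 01000
  pos 1: 10000 XOR 11001 = 01001
  pos 2: 10010 XOR 11001 = 01011
  pos 3: 10111 XOR 11001 = 01110
  pos 4: 11100 XOR 11001 = 00101
  pos 6: 10100 XOR 11001 = 01101
  pos 7: 11010 XOR 11001 = 00011
Remainder (last 4 bits) = 1100. This is the CRC / FCS.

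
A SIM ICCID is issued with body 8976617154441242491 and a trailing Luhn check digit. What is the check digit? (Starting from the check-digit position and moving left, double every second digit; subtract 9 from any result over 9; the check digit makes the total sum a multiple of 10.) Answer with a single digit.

3

Partial digits right→left: 1 9 4 2 4 2 1 4 4 4 5 1 7 1 6 6 7 9 8
Double every second digit counting from the check-digit position (so the 1st, 3rd, 5th, ... of the partial from the right).
  doubled (with −9 where >9): 2 8 8 2 8 1 5 3 5 7 → sum 49
  kept as-is: 9 2 2 4 4 1 1 6 9 → sum 38
Total = 49 + 38 = 87.
Check digit = (10 − (87 mod 10)) mod 10 = 3.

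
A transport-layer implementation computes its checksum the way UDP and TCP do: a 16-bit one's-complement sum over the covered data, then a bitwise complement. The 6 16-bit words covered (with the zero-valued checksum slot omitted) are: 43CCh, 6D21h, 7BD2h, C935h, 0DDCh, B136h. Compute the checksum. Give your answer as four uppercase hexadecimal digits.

One's-complement addition (fold any carry out of bit 15 back into bit 0):
  0x43CC + 0x6D21 = 0x0B0ED
  0xB0ED + 0x7BD2 = 0x12CBF → wrap carry → 0x2CC0
  0x2CC0 + 0xC935 = 0x0F5F5
  0xF5F5 + 0x0DDC = 0x103D1 → wrap carry → 0x03D2
  0x03D2 + 0xB136 = 0x0B508
One's-complement sum = 0xB508.
Checksum = ~0xB508 & 0xFFFF = 0x4AF7.

4AF7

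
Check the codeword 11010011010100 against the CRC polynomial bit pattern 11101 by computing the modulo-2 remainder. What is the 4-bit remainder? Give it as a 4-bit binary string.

Modulo-2 division of 11010011010100 by 11101:
  pos 0: 11010 XOR 11101 = 00111
  pos 2: 11101 XOR 11101 = 00000
  pos 7: 10101 XOR 11101 = 01000
  pos 8: 10000 XOR 11101 = 01101
  pos 9: 11010 XOR 11101 = 00111
Remainder = 0111 (nonzero — an error is detected).

0111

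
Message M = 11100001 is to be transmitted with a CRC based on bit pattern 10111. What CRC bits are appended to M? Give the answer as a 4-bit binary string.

1100

Append 4 zeros: 111000010000. Divide by 10111 (XOR where the leading bit is 1):
  pos 0: 11100 XOR 10111 = 01011
  pos 1: 10110 XOR 10111 = 00001
  pos 5: 10100 XOR 10111 = 00011
Remainder (last 4 bits) = 1100. This is the CRC / FCS.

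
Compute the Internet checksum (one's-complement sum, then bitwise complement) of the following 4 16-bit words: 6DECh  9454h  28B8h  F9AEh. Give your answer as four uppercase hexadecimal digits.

One's-complement addition (fold any carry out of bit 15 back into bit 0):
  0x6DEC + 0x9454 = 0x10240 → wrap carry → 0x0241
  0x0241 + 0x28B8 = 0x02AF9
  0x2AF9 + 0xF9AE = 0x124A7 → wrap carry → 0x24A8
One's-complement sum = 0x24A8.
Checksum = ~0x24A8 & 0xFFFF = 0xDB57.

DB57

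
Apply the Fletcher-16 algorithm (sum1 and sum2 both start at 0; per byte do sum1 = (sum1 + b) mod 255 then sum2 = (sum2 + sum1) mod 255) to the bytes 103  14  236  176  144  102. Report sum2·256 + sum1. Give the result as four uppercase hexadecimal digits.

000A

Running sums (mod 255):
  after byte 0 (103): sum1=103, sum2=103
  after byte 1 (14): sum1=117, sum2=220
  after byte 2 (236): sum1=98, sum2=63
  after byte 3 (176): sum1=19, sum2=82
  after byte 4 (144): sum1=163, sum2=245
  after byte 5 (102): sum1=10, sum2=0
Checksum = sum2·256 + sum1 = 0·256 + 10 = 10 = 0x000A.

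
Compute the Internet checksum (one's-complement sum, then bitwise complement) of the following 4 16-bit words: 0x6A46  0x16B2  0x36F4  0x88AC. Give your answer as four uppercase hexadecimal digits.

One's-complement addition (fold any carry out of bit 15 back into bit 0):
  0x6A46 + 0x16B2 = 0x080F8
  0x80F8 + 0x36F4 = 0x0B7EC
  0xB7EC + 0x88AC = 0x14098 → wrap carry → 0x4099
One's-complement sum = 0x4099.
Checksum = ~0x4099 & 0xFFFF = 0xBF66.

BF66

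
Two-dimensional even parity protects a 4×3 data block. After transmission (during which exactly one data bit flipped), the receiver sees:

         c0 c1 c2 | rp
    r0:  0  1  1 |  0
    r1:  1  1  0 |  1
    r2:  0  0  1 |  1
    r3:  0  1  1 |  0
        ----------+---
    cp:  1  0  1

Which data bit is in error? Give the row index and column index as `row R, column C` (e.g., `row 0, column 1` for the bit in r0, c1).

row 1, column 1

Recompute each row's even parity and compare to rp:
  r0: data parity 0, sent rp 0 → ok
  r1: data parity 0, sent rp 1 → mismatch
  r2: data parity 1, sent rp 1 → ok
  r3: data parity 0, sent rp 0 → ok
Recompute each column's even parity and compare to cp:
  c0: data parity 1, sent cp 1 → ok
  c1: data parity 1, sent cp 0 → mismatch
  c2: data parity 1, sent cp 1 → ok
Exactly one row (r1) and one column (c1) fail → the flipped bit is at their intersection.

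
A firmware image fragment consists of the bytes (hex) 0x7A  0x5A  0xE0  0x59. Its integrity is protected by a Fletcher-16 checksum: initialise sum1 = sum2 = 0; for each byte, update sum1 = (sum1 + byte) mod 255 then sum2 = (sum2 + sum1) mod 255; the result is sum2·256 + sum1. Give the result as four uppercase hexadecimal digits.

140F

Running sums (mod 255):
  after byte 0 (0x7A): sum1=122, sum2=122
  after byte 1 (0x5A): sum1=212, sum2=79
  after byte 2 (0xE0): sum1=181, sum2=5
  after byte 3 (0x59): sum1=15, sum2=20
Checksum = sum2·256 + sum1 = 20·256 + 15 = 5135 = 0x140F.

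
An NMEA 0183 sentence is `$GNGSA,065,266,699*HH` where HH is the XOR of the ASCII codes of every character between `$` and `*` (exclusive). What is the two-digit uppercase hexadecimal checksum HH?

47

XOR the ASCII codes of the payload characters:
  'G' = 0x47 → acc = 0x47
  'N' = 0x4E → acc = 0x09
  'G' = 0x47 → acc = 0x4E
  'S' = 0x53 → acc = 0x1D
  'A' = 0x41 → acc = 0x5C
  ',' = 0x2C → acc = 0x70
  '0' = 0x30 → acc = 0x40
  '6' = 0x36 → acc = 0x76
  '5' = 0x35 → acc = 0x43
  ',' = 0x2C → acc = 0x6F
  '2' = 0x32 → acc = 0x5D
  '6' = 0x36 → acc = 0x6B
  '6' = 0x36 → acc = 0x5D
  ',' = 0x2C → acc = 0x71
  '6' = 0x36 → acc = 0x47
  '9' = 0x39 → acc = 0x7E
  '9' = 0x39 → acc = 0x47
Checksum = 0x47.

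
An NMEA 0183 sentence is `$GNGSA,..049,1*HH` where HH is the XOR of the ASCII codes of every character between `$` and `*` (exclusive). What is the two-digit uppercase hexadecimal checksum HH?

XOR the ASCII codes of the payload characters:
  'G' = 0x47 → acc = 0x47
  'N' = 0x4E → acc = 0x09
  'G' = 0x47 → acc = 0x4E
  'S' = 0x53 → acc = 0x1D
  'A' = 0x41 → acc = 0x5C
  ',' = 0x2C → acc = 0x70
  '.' = 0x2E → acc = 0x5E
  '.' = 0x2E → acc = 0x70
  '0' = 0x30 → acc = 0x40
  '4' = 0x34 → acc = 0x74
  '9' = 0x39 → acc = 0x4D
  ',' = 0x2C → acc = 0x61
  '1' = 0x31 → acc = 0x50
Checksum = 0x50.

50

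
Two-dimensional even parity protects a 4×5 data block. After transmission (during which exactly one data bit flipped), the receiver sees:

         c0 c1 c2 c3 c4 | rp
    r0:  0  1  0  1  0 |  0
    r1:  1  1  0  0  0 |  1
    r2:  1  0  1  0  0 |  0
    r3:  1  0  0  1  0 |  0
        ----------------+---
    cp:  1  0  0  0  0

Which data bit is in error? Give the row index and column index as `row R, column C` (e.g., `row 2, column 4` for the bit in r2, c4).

Recompute each row's even parity and compare to rp:
  r0: data parity 0, sent rp 0 → ok
  r1: data parity 0, sent rp 1 → mismatch
  r2: data parity 0, sent rp 0 → ok
  r3: data parity 0, sent rp 0 → ok
Recompute each column's even parity and compare to cp:
  c0: data parity 1, sent cp 1 → ok
  c1: data parity 0, sent cp 0 → ok
  c2: data parity 1, sent cp 0 → mismatch
  c3: data parity 0, sent cp 0 → ok
  c4: data parity 0, sent cp 0 → ok
Exactly one row (r1) and one column (c2) fail → the flipped bit is at their intersection.

row 1, column 2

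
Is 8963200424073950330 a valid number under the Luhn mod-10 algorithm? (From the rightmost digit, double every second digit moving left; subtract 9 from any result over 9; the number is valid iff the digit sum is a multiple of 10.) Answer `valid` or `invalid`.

valid

From the right, keep odd positions and double even positions (subtract 9 from any doubled value over 9):
  doubled (positions 2,4,...): 6 0 9 5 8 8 0 6 9 → sum 51
  kept (positions 1,3,...): 0 3 5 3 0 2 0 2 6 8 → sum 29
Total = 80.
80 mod 10 = 0, so the number is valid.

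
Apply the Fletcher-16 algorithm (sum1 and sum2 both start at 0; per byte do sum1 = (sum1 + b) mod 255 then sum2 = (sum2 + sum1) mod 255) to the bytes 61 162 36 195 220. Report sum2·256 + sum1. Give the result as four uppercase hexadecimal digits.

Running sums (mod 255):
  after byte 0 (61): sum1=61, sum2=61
  after byte 1 (162): sum1=223, sum2=29
  after byte 2 (36): sum1=4, sum2=33
  after byte 3 (195): sum1=199, sum2=232
  after byte 4 (220): sum1=164, sum2=141
Checksum = sum2·256 + sum1 = 141·256 + 164 = 36260 = 0x8DA4.

8DA4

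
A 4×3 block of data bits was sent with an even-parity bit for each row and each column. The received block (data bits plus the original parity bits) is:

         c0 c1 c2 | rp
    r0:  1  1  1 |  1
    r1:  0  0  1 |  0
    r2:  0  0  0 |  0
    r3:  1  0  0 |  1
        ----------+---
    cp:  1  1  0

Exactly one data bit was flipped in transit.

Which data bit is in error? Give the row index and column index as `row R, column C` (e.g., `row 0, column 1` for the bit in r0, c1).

row 1, column 0

Recompute each row's even parity and compare to rp:
  r0: data parity 1, sent rp 1 → ok
  r1: data parity 1, sent rp 0 → mismatch
  r2: data parity 0, sent rp 0 → ok
  r3: data parity 1, sent rp 1 → ok
Recompute each column's even parity and compare to cp:
  c0: data parity 0, sent cp 1 → mismatch
  c1: data parity 1, sent cp 1 → ok
  c2: data parity 0, sent cp 0 → ok
Exactly one row (r1) and one column (c0) fail → the flipped bit is at their intersection.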